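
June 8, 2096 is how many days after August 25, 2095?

288

Aug 25, 2095 → Sep 25, 2095: 31 days (August has 31).
Sep 25, 2095 → Oct 25, 2095: 30 days (September has 30).
Oct 25, 2095 → Nov 25, 2095: 31 days (October has 31).
Nov 25, 2095 → Dec 25, 2095: 30 days (November has 30).
Dec 25, 2095 → Jan 25, 2096: 31 days (December has 31).
Jan 25, 2096 → Feb 25, 2096: 31 days (January has 31).
Feb 25, 2096 → Mar 25, 2096: 29 days (February has 29).
Mar 25, 2096 → Apr 25, 2096: 31 days (March has 31).
Apr 25, 2096 → May 25, 2096: 30 days (April has 30).
May 25, 2096 → Jun 8, 2096: 14 days.
Total: 288 days.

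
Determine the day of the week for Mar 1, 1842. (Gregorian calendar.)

Doomsday rule: the anchor day for the 1800s is Friday. For year 42: 42÷12 = 3 r 6, and 6÷4 = 1, so 3+6+1 = 10.
Friday + 10 ≡ Monday — that's 1842's doomsday.
In March the doomsday date is Mar 14.
Mar 1 is 13 days before Mar 14; 13 mod 7 = 6, so Monday − 6 = Tuesday.

Tuesday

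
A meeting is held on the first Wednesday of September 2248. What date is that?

September 1, 2248 is a Friday.
The first Wednesday is therefore September 6 (5 days later).

September 6, 2248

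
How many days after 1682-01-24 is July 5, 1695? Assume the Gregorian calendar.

Jan 24, 1682 → Jan 24, 1683: 365 days.
Jan 24, 1683 → Jan 24, 1684: 365 days.
Jan 24, 1684 → Jan 24, 1685: 366 days (Feb 29, 1684 is in that span).
Jan 24, 1685 → Jan 24, 1686: 365 days.
Jan 24, 1686 → Jan 24, 1687: 365 days.
Jan 24, 1687 → Jan 24, 1688: 365 days.
Jan 24, 1688 → Jan 24, 1689: 366 days (Feb 29, 1688 is in that span).
Jan 24, 1689 → Jan 24, 1690: 365 days.
Jan 24, 1690 → Jan 24, 1691: 365 days.
Jan 24, 1691 → Jan 24, 1692: 365 days.
Jan 24, 1692 → Jan 24, 1693: 366 days (Feb 29, 1692 is in that span).
Jan 24, 1693 → Jan 24, 1694: 365 days.
Jan 24, 1694 → Jan 24, 1695: 365 days.
Jan 24, 1695 → Feb 24, 1695: 31 days (January has 31).
Feb 24, 1695 → Mar 24, 1695: 28 days (February has 28).
Mar 24, 1695 → Apr 24, 1695: 31 days (March has 31).
Apr 24, 1695 → May 24, 1695: 30 days (April has 30).
May 24, 1695 → Jun 24, 1695: 31 days (May has 31).
Jun 24, 1695 → Jul 5, 1695: 11 days.
Total: 4910 days.

4910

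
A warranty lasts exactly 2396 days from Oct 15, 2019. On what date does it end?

+366 (one year; includes Feb 29, 2020) → Oct 15, 2020 (2030 left).
+365 (one year) → Oct 15, 2021 (1665 left).
+365 (one year) → Oct 15, 2022 (1300 left).
+365 (one year) → Oct 15, 2023 (935 left).
+366 (one year; includes Feb 29, 2024) → Oct 15, 2024 (569 left).
+365 (one year) → Oct 15, 2025 (204 left).
Oct has 31 days: +17 → Nov 1, 2025 (187 left).
Nov has 30 days: +30 → Dec 1, 2025 (157 left).
Dec has 31 days: +31 → Jan 1, 2026 (126 left).
Jan has 31 days: +31 → Feb 1, 2026 (95 left).
Feb has 28 days: +28 → Mar 1, 2026 (67 left).
Mar has 31 days: +31 → Apr 1, 2026 (36 left).
Apr has 30 days: +30 → May 1, 2026 (6 left).
+6 → May 7, 2026.

May 7, 2026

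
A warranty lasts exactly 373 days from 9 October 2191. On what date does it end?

October 16, 2192

Oct has 31 days: +23 → Nov 1, 2191 (350 left).
Nov has 30 days: +30 → Dec 1, 2191 (320 left).
Dec has 31 days: +31 → Jan 1, 2192 (289 left).
Jan has 31 days: +31 → Feb 1, 2192 (258 left).
Feb has 29 days: +29 → Mar 1, 2192 (229 left).
Mar has 31 days: +31 → Apr 1, 2192 (198 left).
Apr has 30 days: +30 → May 1, 2192 (168 left).
May has 31 days: +31 → Jun 1, 2192 (137 left).
Jun has 30 days: +30 → Jul 1, 2192 (107 left).
Jul has 31 days: +31 → Aug 1, 2192 (76 left).
Aug has 31 days: +31 → Sep 1, 2192 (45 left).
Sep has 30 days: +30 → Oct 1, 2192 (15 left).
+15 → Oct 16, 2192.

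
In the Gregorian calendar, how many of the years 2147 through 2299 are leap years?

Multiples of 4 in [2147,2299]: 38.
Of those, multiples of 100: 1 (not leap unless ÷400).
Multiples of 400: 0.
Leap years = 38 − 1 + 0 = 37.

37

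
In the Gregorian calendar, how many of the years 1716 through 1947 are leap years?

Multiples of 4 in [1716,1947]: 58.
Of those, multiples of 100: 2 (not leap unless ÷400).
Multiples of 400: 0.
Leap years = 58 − 2 + 0 = 56.

56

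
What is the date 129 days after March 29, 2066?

August 5, 2066

Mar has 31 days: +3 → Apr 1, 2066 (126 left).
Apr has 30 days: +30 → May 1, 2066 (96 left).
May has 31 days: +31 → Jun 1, 2066 (65 left).
Jun has 30 days: +30 → Jul 1, 2066 (35 left).
Jul has 31 days: +31 → Aug 1, 2066 (4 left).
+4 → Aug 5, 2066.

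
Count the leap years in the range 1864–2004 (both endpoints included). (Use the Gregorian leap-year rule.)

Multiples of 4 in [1864,2004]: 36.
Of those, multiples of 100: 2 (not leap unless ÷400).
Multiples of 400: 1.
Leap years = 36 − 2 + 1 = 35.

35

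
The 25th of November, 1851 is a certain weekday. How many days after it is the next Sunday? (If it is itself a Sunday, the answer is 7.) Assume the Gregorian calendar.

Nov 25, 1851 is a Tuesday.
From Tuesday to the next Sunday is 5 days.

5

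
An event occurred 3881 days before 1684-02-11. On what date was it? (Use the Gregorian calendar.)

June 27, 1673

−365 (one year) → Feb 11, 1683 (3516 left).
−365 (one year) → Feb 11, 1682 (3151 left).
−365 (one year) → Feb 11, 1681 (2786 left).
−366 (one year; includes Feb 29, 1680) → Feb 11, 1680 (2420 left).
−365 (one year) → Feb 11, 1679 (2055 left).
−365 (one year) → Feb 11, 1678 (1690 left).
−365 (one year) → Feb 11, 1677 (1325 left).
−366 (one year; includes Feb 29, 1676) → Feb 11, 1676 (959 left).
−365 (one year) → Feb 11, 1675 (594 left).
−365 (one year) → Feb 11, 1674 (229 left).
−11 → Jan 31, 1674 (end of Jan, 31 days; 218 left).
−31 → Dec 31, 1673 (end of Dec, 31 days; 187 left).
−31 → Nov 30, 1673 (end of Nov, 30 days; 156 left).
−30 → Oct 31, 1673 (end of Oct, 31 days; 126 left).
−31 → Sep 30, 1673 (end of Sep, 30 days; 95 left).
−30 → Aug 31, 1673 (end of Aug, 31 days; 65 left).
−31 → Jul 31, 1673 (end of Jul, 31 days; 34 left).
−31 → Jun 30, 1673 (end of Jun, 30 days; 3 left).
−3 → Jun 27, 1673.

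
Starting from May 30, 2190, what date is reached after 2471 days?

March 5, 2197

+365 (one year) → May 30, 2191 (2106 left).
+366 (one year; includes Feb 29, 2192) → May 30, 2192 (1740 left).
+365 (one year) → May 30, 2193 (1375 left).
+365 (one year) → May 30, 2194 (1010 left).
+365 (one year) → May 30, 2195 (645 left).
+366 (one year; includes Feb 29, 2196) → May 30, 2196 (279 left).
May has 31 days: +2 → Jun 1, 2196 (277 left).
Jun has 30 days: +30 → Jul 1, 2196 (247 left).
Jul has 31 days: +31 → Aug 1, 2196 (216 left).
Aug has 31 days: +31 → Sep 1, 2196 (185 left).
Sep has 30 days: +30 → Oct 1, 2196 (155 left).
Oct has 31 days: +31 → Nov 1, 2196 (124 left).
Nov has 30 days: +30 → Dec 1, 2196 (94 left).
Dec has 31 days: +31 → Jan 1, 2197 (63 left).
Jan has 31 days: +31 → Feb 1, 2197 (32 left).
Feb has 28 days: +28 → Mar 1, 2197 (4 left).
+4 → Mar 5, 2197.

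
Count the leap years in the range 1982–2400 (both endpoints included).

102

Multiples of 4 in [1982,2400]: 105.
Of those, multiples of 100: 5 (not leap unless ÷400).
Multiples of 400: 2.
Leap years = 105 − 5 + 2 = 102.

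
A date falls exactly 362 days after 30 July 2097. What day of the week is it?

First find the weekday of Jul 30, 2097. Doomsday rule: the anchor day for the 2000s is Tuesday. For year 97: 97÷12 = 8 r 1, and 1÷4 = 0, so 8+1+0 = 9.
Tuesday + 9 ≡ Thursday — that's 2097's doomsday.
In July the doomsday date is Jul 11.
Jul 30 is 19 days after Jul 11; 19 mod 7 = 5, so Thursday + 5 = Tuesday.
362 mod 7 = 5, so 362 days after a Tuesday is Tuesday + 5 = Sunday.

Sunday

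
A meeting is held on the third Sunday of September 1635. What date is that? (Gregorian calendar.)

September 1, 1635 is a Saturday.
The first Sunday is therefore September 2 (1 days later).
The third Sunday is 2 + 2×7 = September 16.

September 16, 1635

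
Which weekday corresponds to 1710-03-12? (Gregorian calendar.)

Doomsday rule: the anchor day for the 1700s is Sunday. For year 10: 10÷12 = 0 r 10, and 10÷4 = 2, so 0+10+2 = 12.
Sunday + 12 ≡ Friday — that's 1710's doomsday.
In March the doomsday date is Mar 14.
Mar 12 is 2 days before Mar 14; 2 mod 7 = 2, so Friday − 2 = Wednesday.

Wednesday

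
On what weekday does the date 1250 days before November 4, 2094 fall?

Sunday

First find the weekday of Nov 4, 2094. Doomsday rule: the anchor day for the 2000s is Tuesday. For year 94: 94÷12 = 7 r 10, and 10÷4 = 2, so 7+10+2 = 19.
Tuesday + 19 ≡ Sunday — that's 2094's doomsday.
In November the doomsday date is Nov 7.
Nov 4 is 3 days before Nov 7; 3 mod 7 = 3, so Sunday − 3 = Thursday.
1250 mod 7 = 4, so 1250 days before a Thursday is Thursday − 4 = Sunday.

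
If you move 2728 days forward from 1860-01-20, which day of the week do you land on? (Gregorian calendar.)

Jan 20, 1860 is a Friday.
2728 mod 7 = 5, so 2728 days after a Friday is Friday + 5 = Wednesday.

Wednesday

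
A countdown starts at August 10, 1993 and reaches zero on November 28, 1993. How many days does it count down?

Aug 10, 1993 → Sep 10, 1993: 31 days (August has 31).
Sep 10, 1993 → Oct 10, 1993: 30 days (September has 30).
Oct 10, 1993 → Nov 10, 1993: 31 days (October has 31).
Nov 10, 1993 → Nov 28, 1993: 18 days.
Total: 110 days.

110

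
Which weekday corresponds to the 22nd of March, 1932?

Doomsday rule: the anchor day for the 1900s is Wednesday. For year 32: 32÷12 = 2 r 8, and 8÷4 = 2, so 2+8+2 = 12.
Wednesday + 12 ≡ Monday — that's 1932's doomsday.
In March the doomsday date is Mar 14.
Mar 22 is 8 days after Mar 14; 8 mod 7 = 1, so Monday + 1 = Tuesday.

Tuesday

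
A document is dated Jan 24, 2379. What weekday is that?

Doomsday rule: the anchor day for the 2300s is Wednesday. For year 79: 79÷12 = 6 r 7, and 7÷4 = 1, so 6+7+1 = 14.
Wednesday + 14 ≡ Wednesday — that's 2379's doomsday.
In January the doomsday date is Jan 3 (2379 is not a leap year).
Jan 24 is 21 days after Jan 3; 21 mod 7 = 0, so Wednesday + 0 = Wednesday.

Wednesday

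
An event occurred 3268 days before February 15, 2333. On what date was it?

March 6, 2324

−366 (one year; includes Feb 29, 2332) → Feb 15, 2332 (2902 left).
−365 (one year) → Feb 15, 2331 (2537 left).
−365 (one year) → Feb 15, 2330 (2172 left).
−365 (one year) → Feb 15, 2329 (1807 left).
−366 (one year; includes Feb 29, 2328) → Feb 15, 2328 (1441 left).
−365 (one year) → Feb 15, 2327 (1076 left).
−365 (one year) → Feb 15, 2326 (711 left).
−365 (one year) → Feb 15, 2325 (346 left).
−15 → Jan 31, 2325 (end of Jan, 31 days; 331 left).
−31 → Dec 31, 2324 (end of Dec, 31 days; 300 left).
−31 → Nov 30, 2324 (end of Nov, 30 days; 269 left).
−30 → Oct 31, 2324 (end of Oct, 31 days; 239 left).
−31 → Sep 30, 2324 (end of Sep, 30 days; 208 left).
−30 → Aug 31, 2324 (end of Aug, 31 days; 178 left).
−31 → Jul 31, 2324 (end of Jul, 31 days; 147 left).
−31 → Jun 30, 2324 (end of Jun, 30 days; 116 left).
−30 → May 31, 2324 (end of May, 31 days; 86 left).
−31 → Apr 30, 2324 (end of Apr, 30 days; 55 left).
−30 → Mar 31, 2324 (end of Mar, 31 days; 25 left).
−25 → Mar 6, 2324.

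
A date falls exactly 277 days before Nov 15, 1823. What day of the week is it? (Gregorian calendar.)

Tuesday

Nov 15, 1823 is a Saturday.
277 mod 7 = 4, so 277 days before a Saturday is Saturday − 4 = Tuesday.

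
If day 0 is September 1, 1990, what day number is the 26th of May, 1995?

Sep 1, 1990 → Sep 1, 1991: 365 days.
Sep 1, 1991 → Sep 1, 1992: 366 days (Feb 29, 1992 is in that span).
Sep 1, 1992 → Sep 1, 1993: 365 days.
Sep 1, 1993 → Sep 1, 1994: 365 days.
Sep 1, 1994 → Oct 1, 1994: 30 days (September has 30).
Oct 1, 1994 → Nov 1, 1994: 31 days (October has 31).
Nov 1, 1994 → Dec 1, 1994: 30 days (November has 30).
Dec 1, 1994 → Jan 1, 1995: 31 days (December has 31).
Jan 1, 1995 → Feb 1, 1995: 31 days (January has 31).
Feb 1, 1995 → Mar 1, 1995: 28 days (February has 28).
Mar 1, 1995 → Apr 1, 1995: 31 days (March has 31).
Apr 1, 1995 → May 1, 1995: 30 days (April has 30).
May 1, 1995 → May 26, 1995: 25 days.
Total: 1728 days.

1728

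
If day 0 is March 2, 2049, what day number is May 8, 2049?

67

Mar 2, 2049 → Apr 2, 2049: 31 days (March has 31).
Apr 2, 2049 → May 2, 2049: 30 days (April has 30).
May 2, 2049 → May 8, 2049: 6 days.
Total: 67 days.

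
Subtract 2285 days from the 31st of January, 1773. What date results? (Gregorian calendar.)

October 30, 1766

−366 (one year; includes Feb 29, 1772) → Jan 31, 1772 (1919 left).
−365 (one year) → Jan 31, 1771 (1554 left).
−365 (one year) → Jan 31, 1770 (1189 left).
−365 (one year) → Jan 31, 1769 (824 left).
−366 (one year; includes Feb 29, 1768) → Jan 31, 1768 (458 left).
−365 (one year) → Jan 31, 1767 (93 left).
−31 → Dec 31, 1766 (end of Dec, 31 days; 62 left).
−31 → Nov 30, 1766 (end of Nov, 30 days; 31 left).
−30 → Oct 31, 1766 (end of Oct, 31 days; 1 left).
−1 → Oct 30, 1766.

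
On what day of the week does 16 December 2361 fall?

Saturday

Doomsday rule: the anchor day for the 2300s is Wednesday. For year 61: 61÷12 = 5 r 1, and 1÷4 = 0, so 5+1+0 = 6.
Wednesday + 6 ≡ Tuesday — that's 2361's doomsday.
In December the doomsday date is Dec 12.
Dec 16 is 4 days after Dec 12; 4 mod 7 = 4, so Tuesday + 4 = Saturday.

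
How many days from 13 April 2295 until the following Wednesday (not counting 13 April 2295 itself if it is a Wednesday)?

4

Apr 13, 2295 is a Saturday.
From Saturday to the next Wednesday is 4 days.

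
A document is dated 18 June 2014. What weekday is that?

Wednesday

Doomsday rule: the anchor day for the 2000s is Tuesday. For year 14: 14÷12 = 1 r 2, and 2÷4 = 0, so 1+2+0 = 3.
Tuesday + 3 ≡ Friday — that's 2014's doomsday.
In June the doomsday date is Jun 6.
Jun 18 is 12 days after Jun 6; 12 mod 7 = 5, so Friday + 5 = Wednesday.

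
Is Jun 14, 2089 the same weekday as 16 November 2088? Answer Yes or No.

From Nov 16, 2088 to Jun 14, 2089 is 210 days.
210 mod 7 = 0, so they are the same weekday.
(Nov 16, 2088 is a Tuesday; Jun 14, 2089 is a Tuesday.)

Yes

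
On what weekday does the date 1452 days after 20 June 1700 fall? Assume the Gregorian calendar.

Jun 20, 1700 is a Sunday.
1452 mod 7 = 3, so 1452 days after a Sunday is Sunday + 3 = Wednesday.

Wednesday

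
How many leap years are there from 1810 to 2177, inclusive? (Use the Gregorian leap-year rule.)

Multiples of 4 in [1810,2177]: 92.
Of those, multiples of 100: 3 (not leap unless ÷400).
Multiples of 400: 1.
Leap years = 92 − 3 + 1 = 90.

90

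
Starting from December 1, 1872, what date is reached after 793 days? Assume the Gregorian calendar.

February 2, 1875

+365 (one year) → Dec 1, 1873 (428 left).
+365 (one year) → Dec 1, 1874 (63 left).
Dec has 31 days: +31 → Jan 1, 1875 (32 left).
Jan has 31 days: +31 → Feb 1, 1875 (1 left).
+1 → Feb 2, 1875.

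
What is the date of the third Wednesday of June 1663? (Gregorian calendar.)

June 1, 1663 is a Friday.
The first Wednesday is therefore June 6 (5 days later).
The third Wednesday is 6 + 2×7 = June 20.

June 20, 1663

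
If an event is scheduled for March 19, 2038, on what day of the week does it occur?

Doomsday rule: the anchor day for the 2000s is Tuesday. For year 38: 38÷12 = 3 r 2, and 2÷4 = 0, so 3+2+0 = 5.
Tuesday + 5 ≡ Sunday — that's 2038's doomsday.
In March the doomsday date is Mar 14.
Mar 19 is 5 days after Mar 14; 5 mod 7 = 5, so Sunday + 5 = Friday.

Friday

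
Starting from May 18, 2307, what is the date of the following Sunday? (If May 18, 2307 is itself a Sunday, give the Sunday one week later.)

May 18, 2307 is a Saturday.
From Saturday to the next Sunday is 1 day.
May 18, 2307 + 1 = May 19, 2307.

May 19, 2307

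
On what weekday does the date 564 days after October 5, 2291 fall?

First find the weekday of Oct 5, 2291. Doomsday rule: the anchor day for the 2200s is Friday. For year 91: 91÷12 = 7 r 7, and 7÷4 = 1, so 7+7+1 = 15.
Friday + 15 ≡ Saturday — that's 2291's doomsday.
In October the doomsday date is Oct 10.
Oct 5 is 5 days before Oct 10; 5 mod 7 = 5, so Saturday − 5 = Monday.
564 mod 7 = 4, so 564 days after a Monday is Monday + 4 = Friday.

Friday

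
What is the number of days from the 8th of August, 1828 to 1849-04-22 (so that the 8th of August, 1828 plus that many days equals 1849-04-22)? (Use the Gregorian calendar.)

7562

Aug 8, 1828 → Aug 8, 1829: 365 days.
Aug 8, 1829 → Aug 8, 1830: 365 days.
Aug 8, 1830 → Aug 8, 1831: 365 days.
Aug 8, 1831 → Aug 8, 1832: 366 days (Feb 29, 1832 is in that span).
Aug 8, 1832 → Aug 8, 1833: 365 days.
Aug 8, 1833 → Aug 8, 1834: 365 days.
Aug 8, 1834 → Aug 8, 1835: 365 days.
Aug 8, 1835 → Aug 8, 1836: 366 days (Feb 29, 1836 is in that span).
Aug 8, 1836 → Aug 8, 1837: 365 days.
Aug 8, 1837 → Aug 8, 1838: 365 days.
Aug 8, 1838 → Aug 8, 1839: 365 days.
Aug 8, 1839 → Aug 8, 1840: 366 days (Feb 29, 1840 is in that span).
Aug 8, 1840 → Aug 8, 1841: 365 days.
Aug 8, 1841 → Aug 8, 1842: 365 days.
Aug 8, 1842 → Aug 8, 1843: 365 days.
Aug 8, 1843 → Aug 8, 1844: 366 days (Feb 29, 1844 is in that span).
Aug 8, 1844 → Aug 8, 1845: 365 days.
Aug 8, 1845 → Aug 8, 1846: 365 days.
Aug 8, 1846 → Aug 8, 1847: 365 days.
Aug 8, 1847 → Aug 8, 1848: 366 days (Feb 29, 1848 is in that span).
Aug 8, 1848 → Sep 8, 1848: 31 days (August has 31).
Sep 8, 1848 → Oct 8, 1848: 30 days (September has 30).
Oct 8, 1848 → Nov 8, 1848: 31 days (October has 31).
Nov 8, 1848 → Dec 8, 1848: 30 days (November has 30).
Dec 8, 1848 → Jan 8, 1849: 31 days (December has 31).
Jan 8, 1849 → Feb 8, 1849: 31 days (January has 31).
Feb 8, 1849 → Mar 8, 1849: 28 days (February has 28).
Mar 8, 1849 → Apr 8, 1849: 31 days (March has 31).
Apr 8, 1849 → Apr 22, 1849: 14 days.
Total: 7562 days.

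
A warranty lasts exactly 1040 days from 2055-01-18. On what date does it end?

November 23, 2057

+365 (one year) → Jan 18, 2056 (675 left).
+366 (one year; includes Feb 29, 2056) → Jan 18, 2057 (309 left).
Jan has 31 days: +14 → Feb 1, 2057 (295 left).
Feb has 28 days: +28 → Mar 1, 2057 (267 left).
Mar has 31 days: +31 → Apr 1, 2057 (236 left).
Apr has 30 days: +30 → May 1, 2057 (206 left).
May has 31 days: +31 → Jun 1, 2057 (175 left).
Jun has 30 days: +30 → Jul 1, 2057 (145 left).
Jul has 31 days: +31 → Aug 1, 2057 (114 left).
Aug has 31 days: +31 → Sep 1, 2057 (83 left).
Sep has 30 days: +30 → Oct 1, 2057 (53 left).
Oct has 31 days: +31 → Nov 1, 2057 (22 left).
+22 → Nov 23, 2057.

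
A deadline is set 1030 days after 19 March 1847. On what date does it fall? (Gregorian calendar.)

+366 (one year; includes Feb 29, 1848) → Mar 19, 1848 (664 left).
+365 (one year) → Mar 19, 1849 (299 left).
Mar has 31 days: +13 → Apr 1, 1849 (286 left).
Apr has 30 days: +30 → May 1, 1849 (256 left).
May has 31 days: +31 → Jun 1, 1849 (225 left).
Jun has 30 days: +30 → Jul 1, 1849 (195 left).
Jul has 31 days: +31 → Aug 1, 1849 (164 left).
Aug has 31 days: +31 → Sep 1, 1849 (133 left).
Sep has 30 days: +30 → Oct 1, 1849 (103 left).
Oct has 31 days: +31 → Nov 1, 1849 (72 left).
Nov has 30 days: +30 → Dec 1, 1849 (42 left).
Dec has 31 days: +31 → Jan 1, 1850 (11 left).
+11 → Jan 12, 1850.

January 12, 1850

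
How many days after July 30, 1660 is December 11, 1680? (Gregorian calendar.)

7439

Jul 30, 1660 → Jul 30, 1661: 365 days.
Jul 30, 1661 → Jul 30, 1662: 365 days.
Jul 30, 1662 → Jul 30, 1663: 365 days.
Jul 30, 1663 → Jul 30, 1664: 366 days (Feb 29, 1664 is in that span).
Jul 30, 1664 → Jul 30, 1665: 365 days.
Jul 30, 1665 → Jul 30, 1666: 365 days.
Jul 30, 1666 → Jul 30, 1667: 365 days.
Jul 30, 1667 → Jul 30, 1668: 366 days (Feb 29, 1668 is in that span).
Jul 30, 1668 → Jul 30, 1669: 365 days.
Jul 30, 1669 → Jul 30, 1670: 365 days.
Jul 30, 1670 → Jul 30, 1671: 365 days.
Jul 30, 1671 → Jul 30, 1672: 366 days (Feb 29, 1672 is in that span).
Jul 30, 1672 → Jul 30, 1673: 365 days.
Jul 30, 1673 → Jul 30, 1674: 365 days.
Jul 30, 1674 → Jul 30, 1675: 365 days.
Jul 30, 1675 → Jul 30, 1676: 366 days (Feb 29, 1676 is in that span).
Jul 30, 1676 → Jul 30, 1677: 365 days.
Jul 30, 1677 → Jul 30, 1678: 365 days.
Jul 30, 1678 → Jul 30, 1679: 365 days.
Jul 30, 1679 → Jul 30, 1680: 366 days (Feb 29, 1680 is in that span).
Jul 30, 1680 → Aug 30, 1680: 31 days (July has 31).
Aug 30, 1680 → Sep 30, 1680: 31 days (August has 31).
Sep 30, 1680 → Oct 30, 1680: 30 days (September has 30).
Oct 30, 1680 → Nov 30, 1680: 31 days (October has 31).
Nov 30, 1680 → Dec 11, 1680: 11 days.
Total: 7439 days.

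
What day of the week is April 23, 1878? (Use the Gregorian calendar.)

Doomsday rule: the anchor day for the 1800s is Friday. For year 78: 78÷12 = 6 r 6, and 6÷4 = 1, so 6+6+1 = 13.
Friday + 13 ≡ Thursday — that's 1878's doomsday.
In April the doomsday date is Apr 4.
Apr 23 is 19 days after Apr 4; 19 mod 7 = 5, so Thursday + 5 = Tuesday.

Tuesday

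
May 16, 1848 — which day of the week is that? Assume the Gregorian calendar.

Doomsday rule: the anchor day for the 1800s is Friday. For year 48: 48÷12 = 4 r 0, and 0÷4 = 0, so 4+0+0 = 4.
Friday + 4 ≡ Tuesday — that's 1848's doomsday.
In May the doomsday date is May 9.
May 16 is 7 days after May 9; 7 mod 7 = 0, so Tuesday + 0 = Tuesday.

Tuesday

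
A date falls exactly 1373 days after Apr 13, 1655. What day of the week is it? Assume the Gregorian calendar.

Wednesday

Apr 13, 1655 is a Tuesday.
1373 mod 7 = 1, so 1373 days after a Tuesday is Tuesday + 1 = Wednesday.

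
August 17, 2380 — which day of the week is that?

Sunday

Doomsday rule: the anchor day for the 2300s is Wednesday. For year 80: 80÷12 = 6 r 8, and 8÷4 = 2, so 6+8+2 = 16.
Wednesday + 16 ≡ Friday — that's 2380's doomsday.
In August the doomsday date is Aug 8.
Aug 17 is 9 days after Aug 8; 9 mod 7 = 2, so Friday + 2 = Sunday.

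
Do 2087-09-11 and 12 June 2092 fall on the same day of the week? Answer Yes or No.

From Sep 11, 2087 to Jun 12, 2092 is 1736 days.
1736 mod 7 = 0, so they are the same weekday.
(Sep 11, 2087 is a Thursday; Jun 12, 2092 is a Thursday.)

Yes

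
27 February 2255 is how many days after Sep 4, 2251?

1272

Sep 4, 2251 → Sep 4, 2252: 366 days (Feb 29, 2252 is in that span).
Sep 4, 2252 → Sep 4, 2253: 365 days.
Sep 4, 2253 → Sep 4, 2254: 365 days.
Sep 4, 2254 → Oct 4, 2254: 30 days (September has 30).
Oct 4, 2254 → Nov 4, 2254: 31 days (October has 31).
Nov 4, 2254 → Dec 4, 2254: 30 days (November has 30).
Dec 4, 2254 → Jan 4, 2255: 31 days (December has 31).
Jan 4, 2255 → Feb 4, 2255: 31 days (January has 31).
Feb 4, 2255 → Feb 27, 2255: 23 days.
Total: 1272 days.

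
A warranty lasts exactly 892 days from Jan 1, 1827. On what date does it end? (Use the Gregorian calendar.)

+365 (one year) → Jan 1, 1828 (527 left).
+366 (one year; includes Feb 29, 1828) → Jan 1, 1829 (161 left).
Jan has 31 days: +31 → Feb 1, 1829 (130 left).
Feb has 28 days: +28 → Mar 1, 1829 (102 left).
Mar has 31 days: +31 → Apr 1, 1829 (71 left).
Apr has 30 days: +30 → May 1, 1829 (41 left).
May has 31 days: +31 → Jun 1, 1829 (10 left).
+10 → Jun 11, 1829.

June 11, 1829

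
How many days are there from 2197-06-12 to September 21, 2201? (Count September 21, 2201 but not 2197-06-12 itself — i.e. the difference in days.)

Jun 12, 2197 → Jun 12, 2198: 365 days.
Jun 12, 2198 → Jun 12, 2199: 365 days.
Jun 12, 2199 → Jun 12, 2200: 365 days.
Jun 12, 2200 → Jun 12, 2201: 365 days.
Jun 12, 2201 → Jul 12, 2201: 30 days (June has 30).
Jul 12, 2201 → Aug 12, 2201: 31 days (July has 31).
Aug 12, 2201 → Sep 12, 2201: 31 days (August has 31).
Sep 12, 2201 → Sep 21, 2201: 9 days.
Total: 1561 days.

1561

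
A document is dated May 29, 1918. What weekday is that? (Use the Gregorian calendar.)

January 1, 1918 is a Tuesday.
Jan 1, 1918 → Feb 1, 1918: 31 days (January has 31).
Feb 1, 1918 → Mar 1, 1918: 28 days (February has 28).
Mar 1, 1918 → Apr 1, 1918: 31 days (March has 31).
Apr 1, 1918 → May 1, 1918: 30 days (April has 30).
May 1, 1918 → May 29, 1918: 28 days.
Total: 148 days.
148 mod 7 = 1, so Tuesday + 1 = Wednesday.

Wednesday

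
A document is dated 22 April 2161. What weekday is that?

Wednesday

Doomsday rule: the anchor day for the 2100s is Sunday. For year 61: 61÷12 = 5 r 1, and 1÷4 = 0, so 5+1+0 = 6.
Sunday + 6 ≡ Saturday — that's 2161's doomsday.
In April the doomsday date is Apr 4.
Apr 22 is 18 days after Apr 4; 18 mod 7 = 4, so Saturday + 4 = Wednesday.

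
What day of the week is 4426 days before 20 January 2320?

First find the weekday of Jan 20, 2320. Doomsday rule: the anchor day for the 2300s is Wednesday. For year 20: 20÷12 = 1 r 8, and 8÷4 = 2, so 1+8+2 = 11.
Wednesday + 11 ≡ Sunday — that's 2320's doomsday.
In January the doomsday date is Jan 4 (2320 is a leap year (divisible by 4)).
Jan 20 is 16 days after Jan 4; 16 mod 7 = 2, so Sunday + 2 = Tuesday.
4426 mod 7 = 2, so 4426 days before a Tuesday is Tuesday − 2 = Sunday.

Sunday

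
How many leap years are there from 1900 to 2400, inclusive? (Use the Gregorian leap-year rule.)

Multiples of 4 in [1900,2400]: 126.
Of those, multiples of 100: 6 (not leap unless ÷400).
Multiples of 400: 2.
Leap years = 126 − 6 + 2 = 122.

122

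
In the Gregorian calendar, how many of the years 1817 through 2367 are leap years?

Multiples of 4 in [1817,2367]: 137.
Of those, multiples of 100: 5 (not leap unless ÷400).
Multiples of 400: 1.
Leap years = 137 − 5 + 1 = 133.

133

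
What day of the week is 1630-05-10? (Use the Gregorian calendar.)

Friday

Doomsday rule: the anchor day for the 1600s is Tuesday. For year 30: 30÷12 = 2 r 6, and 6÷4 = 1, so 2+6+1 = 9.
Tuesday + 9 ≡ Thursday — that's 1630's doomsday.
In May the doomsday date is May 9.
May 10 is 1 day after May 9; 1 mod 7 = 1, so Thursday + 1 = Friday.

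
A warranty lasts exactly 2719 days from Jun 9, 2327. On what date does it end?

+366 (one year; includes Feb 29, 2328) → Jun 9, 2328 (2353 left).
+365 (one year) → Jun 9, 2329 (1988 left).
+365 (one year) → Jun 9, 2330 (1623 left).
+365 (one year) → Jun 9, 2331 (1258 left).
+366 (one year; includes Feb 29, 2332) → Jun 9, 2332 (892 left).
+365 (one year) → Jun 9, 2333 (527 left).
+365 (one year) → Jun 9, 2334 (162 left).
Jun has 30 days: +22 → Jul 1, 2334 (140 left).
Jul has 31 days: +31 → Aug 1, 2334 (109 left).
Aug has 31 days: +31 → Sep 1, 2334 (78 left).
Sep has 30 days: +30 → Oct 1, 2334 (48 left).
Oct has 31 days: +31 → Nov 1, 2334 (17 left).
+17 → Nov 18, 2334.

November 18, 2334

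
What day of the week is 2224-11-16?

Tuesday

Doomsday rule: the anchor day for the 2200s is Friday. For year 24: 24÷12 = 2 r 0, and 0÷4 = 0, so 2+0+0 = 2.
Friday + 2 ≡ Sunday — that's 2224's doomsday.
In November the doomsday date is Nov 7.
Nov 16 is 9 days after Nov 7; 9 mod 7 = 2, so Sunday + 2 = Tuesday.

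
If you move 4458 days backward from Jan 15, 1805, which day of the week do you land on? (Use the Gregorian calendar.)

Wednesday

First find the weekday of Jan 15, 1805. Doomsday rule: the anchor day for the 1800s is Friday. For year 05: 5÷12 = 0 r 5, and 5÷4 = 1, so 0+5+1 = 6.
Friday + 6 ≡ Thursday — that's 1805's doomsday.
In January the doomsday date is Jan 3 (1805 is not a leap year).
Jan 15 is 12 days after Jan 3; 12 mod 7 = 5, so Thursday + 5 = Tuesday.
4458 mod 7 = 6, so 4458 days before a Tuesday is Tuesday − 6 = Wednesday.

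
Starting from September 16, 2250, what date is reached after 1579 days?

January 12, 2255

+365 (one year) → Sep 16, 2251 (1214 left).
+366 (one year; includes Feb 29, 2252) → Sep 16, 2252 (848 left).
+365 (one year) → Sep 16, 2253 (483 left).
+365 (one year) → Sep 16, 2254 (118 left).
Sep has 30 days: +15 → Oct 1, 2254 (103 left).
Oct has 31 days: +31 → Nov 1, 2254 (72 left).
Nov has 30 days: +30 → Dec 1, 2254 (42 left).
Dec has 31 days: +31 → Jan 1, 2255 (11 left).
+11 → Jan 12, 2255.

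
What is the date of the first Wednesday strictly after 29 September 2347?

October 1, 2347

Sep 29, 2347 is a Monday.
From Monday to the next Wednesday is 2 days.
Sep 29, 2347 + 2 = Oct 1, 2347.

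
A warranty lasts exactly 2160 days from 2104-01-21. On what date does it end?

+366 (one year; includes Feb 29, 2104) → Jan 21, 2105 (1794 left).
+365 (one year) → Jan 21, 2106 (1429 left).
+365 (one year) → Jan 21, 2107 (1064 left).
+365 (one year) → Jan 21, 2108 (699 left).
+366 (one year; includes Feb 29, 2108) → Jan 21, 2109 (333 left).
Jan has 31 days: +11 → Feb 1, 2109 (322 left).
Feb has 28 days: +28 → Mar 1, 2109 (294 left).
Mar has 31 days: +31 → Apr 1, 2109 (263 left).
Apr has 30 days: +30 → May 1, 2109 (233 left).
May has 31 days: +31 → Jun 1, 2109 (202 left).
Jun has 30 days: +30 → Jul 1, 2109 (172 left).
Jul has 31 days: +31 → Aug 1, 2109 (141 left).
Aug has 31 days: +31 → Sep 1, 2109 (110 left).
Sep has 30 days: +30 → Oct 1, 2109 (80 left).
Oct has 31 days: +31 → Nov 1, 2109 (49 left).
Nov has 30 days: +30 → Dec 1, 2109 (19 left).
+19 → Dec 20, 2109.

December 20, 2109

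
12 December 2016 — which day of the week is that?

Monday

Doomsday rule: the anchor day for the 2000s is Tuesday. For year 16: 16÷12 = 1 r 4, and 4÷4 = 1, so 1+4+1 = 6.
Tuesday + 6 ≡ Monday — that's 2016's doomsday.
In December the doomsday date is Dec 12.
Dec 12 is the doomsday itself: Monday.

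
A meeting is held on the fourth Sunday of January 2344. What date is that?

January 23, 2344

January 1, 2344 is a Saturday.
The first Sunday is therefore January 2 (1 days later).
The fourth Sunday is 2 + 3×7 = January 23.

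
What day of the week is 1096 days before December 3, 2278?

Friday

Dec 3, 2278 is a Tuesday.
1096 mod 7 = 4, so 1096 days before a Tuesday is Tuesday − 4 = Friday.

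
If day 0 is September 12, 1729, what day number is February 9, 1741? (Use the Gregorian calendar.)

Sep 12, 1729 → Sep 12, 1730: 365 days.
Sep 12, 1730 → Sep 12, 1731: 365 days.
Sep 12, 1731 → Sep 12, 1732: 366 days (Feb 29, 1732 is in that span).
Sep 12, 1732 → Sep 12, 1733: 365 days.
Sep 12, 1733 → Sep 12, 1734: 365 days.
Sep 12, 1734 → Sep 12, 1735: 365 days.
Sep 12, 1735 → Sep 12, 1736: 366 days (Feb 29, 1736 is in that span).
Sep 12, 1736 → Sep 12, 1737: 365 days.
Sep 12, 1737 → Sep 12, 1738: 365 days.
Sep 12, 1738 → Sep 12, 1739: 365 days.
Sep 12, 1739 → Sep 12, 1740: 366 days (Feb 29, 1740 is in that span).
Sep 12, 1740 → Oct 12, 1740: 30 days (September has 30).
Oct 12, 1740 → Nov 12, 1740: 31 days (October has 31).
Nov 12, 1740 → Dec 12, 1740: 30 days (November has 30).
Dec 12, 1740 → Jan 12, 1741: 31 days (December has 31).
Jan 12, 1741 → Feb 9, 1741: 28 days.
Total: 4168 days.

4168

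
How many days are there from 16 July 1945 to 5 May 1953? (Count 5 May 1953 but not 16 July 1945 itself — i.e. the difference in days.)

Jul 16, 1945 → Jul 16, 1946: 365 days.
Jul 16, 1946 → Jul 16, 1947: 365 days.
Jul 16, 1947 → Jul 16, 1948: 366 days (Feb 29, 1948 is in that span).
Jul 16, 1948 → Jul 16, 1949: 365 days.
Jul 16, 1949 → Jul 16, 1950: 365 days.
Jul 16, 1950 → Jul 16, 1951: 365 days.
Jul 16, 1951 → Jul 16, 1952: 366 days (Feb 29, 1952 is in that span).
Jul 16, 1952 → Aug 16, 1952: 31 days (July has 31).
Aug 16, 1952 → Sep 16, 1952: 31 days (August has 31).
Sep 16, 1952 → Oct 16, 1952: 30 days (September has 30).
Oct 16, 1952 → Nov 16, 1952: 31 days (October has 31).
Nov 16, 1952 → Dec 16, 1952: 30 days (November has 30).
Dec 16, 1952 → Jan 16, 1953: 31 days (December has 31).
Jan 16, 1953 → Feb 16, 1953: 31 days (January has 31).
Feb 16, 1953 → Mar 16, 1953: 28 days (February has 28).
Mar 16, 1953 → Apr 16, 1953: 31 days (March has 31).
Apr 16, 1953 → May 5, 1953: 19 days.
Total: 2850 days.

2850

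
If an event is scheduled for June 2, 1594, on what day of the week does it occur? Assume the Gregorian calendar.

Doomsday rule: the anchor day for the 1500s is Wednesday. For year 94: 94÷12 = 7 r 10, and 10÷4 = 2, so 7+10+2 = 19.
Wednesday + 19 ≡ Monday — that's 1594's doomsday.
In June the doomsday date is Jun 6.
Jun 2 is 4 days before Jun 6; 4 mod 7 = 4, so Monday − 4 = Thursday.

Thursday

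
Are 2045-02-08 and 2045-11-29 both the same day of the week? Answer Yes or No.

From Feb 8, 2045 to Nov 29, 2045 is 294 days.
294 mod 7 = 0, so they are the same weekday.
(Feb 8, 2045 is a Wednesday; Nov 29, 2045 is a Wednesday.)

Yes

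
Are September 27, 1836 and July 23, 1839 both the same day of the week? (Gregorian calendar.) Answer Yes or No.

From Sep 27, 1836 to Jul 23, 1839 is 1029 days.
1029 mod 7 = 0, so they are the same weekday.
(Sep 27, 1836 is a Tuesday; Jul 23, 1839 is a Tuesday.)

Yes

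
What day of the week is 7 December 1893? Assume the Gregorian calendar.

Doomsday rule: the anchor day for the 1800s is Friday. For year 93: 93÷12 = 7 r 9, and 9÷4 = 2, so 7+9+2 = 18.
Friday + 18 ≡ Tuesday — that's 1893's doomsday.
In December the doomsday date is Dec 12.
Dec 7 is 5 days before Dec 12; 5 mod 7 = 5, so Tuesday − 5 = Thursday.

Thursday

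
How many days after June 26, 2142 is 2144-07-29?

Jun 26, 2142 → Jun 26, 2143: 365 days.
Jun 26, 2143 → Jul 26, 2143: 30 days (June has 30).
Jul 26, 2143 → Aug 26, 2143: 31 days (July has 31).
Aug 26, 2143 → Sep 26, 2143: 31 days (August has 31).
Sep 26, 2143 → Oct 26, 2143: 30 days (September has 30).
Oct 26, 2143 → Nov 26, 2143: 31 days (October has 31).
Nov 26, 2143 → Dec 26, 2143: 30 days (November has 30).
Dec 26, 2143 → Jan 26, 2144: 31 days (December has 31).
Jan 26, 2144 → Feb 26, 2144: 31 days (January has 31).
Feb 26, 2144 → Mar 26, 2144: 29 days (February has 29).
Mar 26, 2144 → Apr 26, 2144: 31 days (March has 31).
Apr 26, 2144 → May 26, 2144: 30 days (April has 30).
May 26, 2144 → Jun 26, 2144: 31 days (May has 31).
Jun 26, 2144 → Jul 26, 2144: 30 days (June has 30).
Jul 26, 2144 → Jul 29, 2144: 3 days.
Total: 764 days.

764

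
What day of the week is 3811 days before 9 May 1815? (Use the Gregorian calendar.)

Saturday

First find the weekday of May 9, 1815. Doomsday rule: the anchor day for the 1800s is Friday. For year 15: 15÷12 = 1 r 3, and 3÷4 = 0, so 1+3+0 = 4.
Friday + 4 ≡ Tuesday — that's 1815's doomsday.
In May the doomsday date is May 9.
May 9 is the doomsday itself: Tuesday.
3811 mod 7 = 3, so 3811 days before a Tuesday is Tuesday − 3 = Saturday.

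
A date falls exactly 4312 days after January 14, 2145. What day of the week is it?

Thursday

Jan 14, 2145 is a Thursday.
4312 mod 7 = 0, so 4312 days after a Thursday is Thursday + 0 = Thursday.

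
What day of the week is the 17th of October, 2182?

Thursday

Doomsday rule: the anchor day for the 2100s is Sunday. For year 82: 82÷12 = 6 r 10, and 10÷4 = 2, so 6+10+2 = 18.
Sunday + 18 ≡ Thursday — that's 2182's doomsday.
In October the doomsday date is Oct 10.
Oct 17 is 7 days after Oct 10; 7 mod 7 = 0, so Thursday + 0 = Thursday.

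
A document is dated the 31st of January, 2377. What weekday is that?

Monday

Doomsday rule: the anchor day for the 2300s is Wednesday. For year 77: 77÷12 = 6 r 5, and 5÷4 = 1, so 6+5+1 = 12.
Wednesday + 12 ≡ Monday — that's 2377's doomsday.
In January the doomsday date is Jan 3 (2377 is not a leap year).
Jan 31 is 28 days after Jan 3; 28 mod 7 = 0, so Monday + 0 = Monday.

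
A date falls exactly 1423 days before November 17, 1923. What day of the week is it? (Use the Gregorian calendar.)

Thursday

Nov 17, 1923 is a Saturday.
1423 mod 7 = 2, so 1423 days before a Saturday is Saturday − 2 = Thursday.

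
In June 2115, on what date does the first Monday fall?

June 3, 2115

June 1, 2115 is a Saturday.
The first Monday is therefore June 3 (2 days later).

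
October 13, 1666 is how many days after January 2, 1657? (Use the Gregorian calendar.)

3571

Jan 2, 1657 → Jan 2, 1658: 365 days.
Jan 2, 1658 → Jan 2, 1659: 365 days.
Jan 2, 1659 → Jan 2, 1660: 365 days.
Jan 2, 1660 → Jan 2, 1661: 366 days (Feb 29, 1660 is in that span).
Jan 2, 1661 → Jan 2, 1662: 365 days.
Jan 2, 1662 → Jan 2, 1663: 365 days.
Jan 2, 1663 → Jan 2, 1664: 365 days.
Jan 2, 1664 → Jan 2, 1665: 366 days (Feb 29, 1664 is in that span).
Jan 2, 1665 → Jan 2, 1666: 365 days.
Jan 2, 1666 → Feb 2, 1666: 31 days (January has 31).
Feb 2, 1666 → Mar 2, 1666: 28 days (February has 28).
Mar 2, 1666 → Apr 2, 1666: 31 days (March has 31).
Apr 2, 1666 → May 2, 1666: 30 days (April has 30).
May 2, 1666 → Jun 2, 1666: 31 days (May has 31).
Jun 2, 1666 → Jul 2, 1666: 30 days (June has 30).
Jul 2, 1666 → Aug 2, 1666: 31 days (July has 31).
Aug 2, 1666 → Sep 2, 1666: 31 days (August has 31).
Sep 2, 1666 → Oct 2, 1666: 30 days (September has 30).
Oct 2, 1666 → Oct 13, 1666: 11 days.
Total: 3571 days.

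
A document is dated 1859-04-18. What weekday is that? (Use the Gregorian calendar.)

Monday

Doomsday rule: the anchor day for the 1800s is Friday. For year 59: 59÷12 = 4 r 11, and 11÷4 = 2, so 4+11+2 = 17.
Friday + 17 ≡ Monday — that's 1859's doomsday.
In April the doomsday date is Apr 4.
Apr 18 is 14 days after Apr 4; 14 mod 7 = 0, so Monday + 0 = Monday.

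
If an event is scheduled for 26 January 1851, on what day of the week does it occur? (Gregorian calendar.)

Doomsday rule: the anchor day for the 1800s is Friday. For year 51: 51÷12 = 4 r 3, and 3÷4 = 0, so 4+3+0 = 7.
Friday + 7 ≡ Friday — that's 1851's doomsday.
In January the doomsday date is Jan 3 (1851 is not a leap year).
Jan 26 is 23 days after Jan 3; 23 mod 7 = 2, so Friday + 2 = Sunday.

Sunday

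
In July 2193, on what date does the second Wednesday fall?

July 1, 2193 is a Monday.
The first Wednesday is therefore July 3 (2 days later).
The second Wednesday is 3 + 1×7 = July 10.

July 10, 2193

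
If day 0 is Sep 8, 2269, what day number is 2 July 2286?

6141

Sep 8, 2269 → Sep 8, 2270: 365 days.
Sep 8, 2270 → Sep 8, 2271: 365 days.
Sep 8, 2271 → Sep 8, 2272: 366 days (Feb 29, 2272 is in that span).
Sep 8, 2272 → Sep 8, 2273: 365 days.
Sep 8, 2273 → Sep 8, 2274: 365 days.
Sep 8, 2274 → Sep 8, 2275: 365 days.
Sep 8, 2275 → Sep 8, 2276: 366 days (Feb 29, 2276 is in that span).
Sep 8, 2276 → Sep 8, 2277: 365 days.
Sep 8, 2277 → Sep 8, 2278: 365 days.
Sep 8, 2278 → Sep 8, 2279: 365 days.
Sep 8, 2279 → Sep 8, 2280: 366 days (Feb 29, 2280 is in that span).
Sep 8, 2280 → Sep 8, 2281: 365 days.
Sep 8, 2281 → Sep 8, 2282: 365 days.
Sep 8, 2282 → Sep 8, 2283: 365 days.
Sep 8, 2283 → Sep 8, 2284: 366 days (Feb 29, 2284 is in that span).
Sep 8, 2284 → Sep 8, 2285: 365 days.
Sep 8, 2285 → Oct 8, 2285: 30 days (September has 30).
Oct 8, 2285 → Nov 8, 2285: 31 days (October has 31).
Nov 8, 2285 → Dec 8, 2285: 30 days (November has 30).
Dec 8, 2285 → Jan 8, 2286: 31 days (December has 31).
Jan 8, 2286 → Feb 8, 2286: 31 days (January has 31).
Feb 8, 2286 → Mar 8, 2286: 28 days (February has 28).
Mar 8, 2286 → Apr 8, 2286: 31 days (March has 31).
Apr 8, 2286 → May 8, 2286: 30 days (April has 30).
May 8, 2286 → Jun 8, 2286: 31 days (May has 31).
Jun 8, 2286 → Jul 2, 2286: 24 days.
Total: 6141 days.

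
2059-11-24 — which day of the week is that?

Monday

Doomsday rule: the anchor day for the 2000s is Tuesday. For year 59: 59÷12 = 4 r 11, and 11÷4 = 2, so 4+11+2 = 17.
Tuesday + 17 ≡ Friday — that's 2059's doomsday.
In November the doomsday date is Nov 7.
Nov 24 is 17 days after Nov 7; 17 mod 7 = 3, so Friday + 3 = Monday.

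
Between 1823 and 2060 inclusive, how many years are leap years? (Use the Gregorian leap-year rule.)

Multiples of 4 in [1823,2060]: 60.
Of those, multiples of 100: 2 (not leap unless ÷400).
Multiples of 400: 1.
Leap years = 60 − 2 + 1 = 59.

59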